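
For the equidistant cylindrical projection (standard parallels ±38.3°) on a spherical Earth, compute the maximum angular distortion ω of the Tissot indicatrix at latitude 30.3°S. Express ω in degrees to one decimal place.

With standard parallel φ₀ = 38.3°, the equirectangular projection gives x = Rλ cos φ₀, y = Rφ, so h = 1 and k = cos 38.3° / cos φ.
At 30.3°: h = 1.000, k = 0.9089; principal scales a = 1.000, b = 0.9089.
sin(ω/2) = (a − b)/(a + b) = 0.09106/1.909 = 0.04770, so ω = 2 arcsin(0.04770) ≈ 5.5°.

5.5°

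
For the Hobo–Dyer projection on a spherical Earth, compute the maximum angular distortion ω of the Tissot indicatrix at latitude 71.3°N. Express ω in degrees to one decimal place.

92.0°

The Hobo–Dyer projection is cylindrical equal-area with φ₀ = 37.5°. For cylindrical equal-area with standard parallel φ₀, h = cos φ / cos φ₀ and k = cos φ₀ / cos φ, so h·k = 1.
At 71.3°: h = 0.4041, k = 2.474; principal scales a = 2.474, b = 0.4041.
sin(ω/2) = (a − b)/(a + b) = 2.070/2.879 = 0.7192, so ω = 2 arcsin(0.7192) ≈ 92.0°.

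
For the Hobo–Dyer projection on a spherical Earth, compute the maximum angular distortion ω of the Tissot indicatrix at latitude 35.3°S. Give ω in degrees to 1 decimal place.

3.2°

Hobo–Dyer is a cylindrical equal-area projection with standard parallels at ±37.5°. Cylindrical equal-area (φ₀ = 37.5°): h = cos φ / cos 37.5° along meridians, k = cos 37.5° / cos φ along parallels; h·k = 1.
At 35.3°: h = 1.029, k = 0.9721; principal scales a = 1.029, b = 0.9721.
sin(ω/2) = (a − b)/(a + b) = 0.05664/2.001 = 0.02831, so ω = 2 arcsin(0.02831) ≈ 3.2°.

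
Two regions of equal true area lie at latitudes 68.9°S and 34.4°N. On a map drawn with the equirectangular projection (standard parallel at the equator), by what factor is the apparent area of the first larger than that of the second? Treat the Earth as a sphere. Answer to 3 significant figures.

In the plate carrée (x = Rλ, y = Rφ), meridians are true-scale (h = 1) and parallels are stretched by k = sec φ.
Areal scale at 68.9°: h·k = 1.000 × 2.778 = 2.778.
Areal scale at 34.4°: h·k = 1.000 × 1.212 = 1.212.
Ratio = 2.778/1.212 ≈ 2.29.

2.29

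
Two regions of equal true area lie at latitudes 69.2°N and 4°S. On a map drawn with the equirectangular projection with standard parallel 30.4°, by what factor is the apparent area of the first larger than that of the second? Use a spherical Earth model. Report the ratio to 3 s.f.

In the equirectangular projection with standard parallel φ₀ = 30.4° (x = Rλ cos φ₀, y = Rφ), meridians are true-scale (h = 1) and the parallel scale is k = cos φ₀ / cos φ.
Areal scale at 69.2°: h·k = 1.000 × 2.429 = 2.429.
Areal scale at 4°: h·k = 1.000 × 0.8646 = 0.8646.
Ratio = 2.429/0.8646 ≈ 2.81.

2.81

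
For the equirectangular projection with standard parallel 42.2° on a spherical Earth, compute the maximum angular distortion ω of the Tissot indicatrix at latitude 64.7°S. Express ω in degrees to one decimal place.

31.1°

The equidistant cylindrical projection with φ₀ = 42.2° has h = 1 (meridians true) and k = cos φ₀ / cos φ along parallels.
At 64.7°: h = 1.000, k = 1.733; principal scales a = 1.733, b = 1.000.
sin(ω/2) = (a − b)/(a + b) = 0.7335/2.733 = 0.2683, so ω = 2 arcsin(0.2683) ≈ 31.1°.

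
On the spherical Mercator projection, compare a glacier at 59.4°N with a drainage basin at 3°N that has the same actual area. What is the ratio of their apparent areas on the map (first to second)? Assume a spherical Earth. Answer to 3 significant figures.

3.85

Mercator is conformal with k = sec φ, so areal scale = k² = sec²φ.
At 59.4°: sec²(59.4°) = 1/0.5090² = 3.859.
At 3°: sec²(3°) = 1/0.9986² = 1.003.
Ratio = 3.859/1.003 = cos²(3°)/cos²(59.4°) ≈ 3.85.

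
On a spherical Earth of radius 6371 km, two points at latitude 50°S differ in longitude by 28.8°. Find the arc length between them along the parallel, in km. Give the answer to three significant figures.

Arc length along a parallel = R cos φ · Δλ (with Δλ in radians).
= 6371 × cos 50° × (28.8° × π/180) = 6371 × 0.6428 × 0.5027 ≈ 2060 km.

2060 km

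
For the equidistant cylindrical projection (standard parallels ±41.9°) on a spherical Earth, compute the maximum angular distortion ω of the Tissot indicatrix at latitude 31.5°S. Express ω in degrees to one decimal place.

With standard parallel φ₀ = 41.9°, the equirectangular projection gives x = Rλ cos φ₀, y = Rφ, so h = 1 and k = cos 41.9° / cos φ.
At 31.5°: h = 1.000, k = 0.8729; principal scales a = 1.000, b = 0.8729.
sin(ω/2) = (a − b)/(a + b) = 0.1271/1.873 = 0.06783, so ω = 2 arcsin(0.06783) ≈ 7.8°.

7.8°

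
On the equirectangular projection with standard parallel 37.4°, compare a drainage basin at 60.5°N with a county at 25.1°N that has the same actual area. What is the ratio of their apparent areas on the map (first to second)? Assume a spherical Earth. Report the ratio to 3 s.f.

1.84

The equidistant cylindrical projection with φ₀ = 37.4° has h = 1 (meridians true) and k = cos φ₀ / cos φ along parallels.
Areal scale at 60.5°: h·k = 1.000 × 1.613 = 1.613.
Areal scale at 25.1°: h·k = 1.000 × 0.8773 = 0.8773.
Ratio = 1.613/0.8773 ≈ 1.84.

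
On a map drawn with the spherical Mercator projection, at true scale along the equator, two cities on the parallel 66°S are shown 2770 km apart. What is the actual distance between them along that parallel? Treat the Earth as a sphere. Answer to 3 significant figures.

Mercator is conformal, so the point scale is isotropic: h = k = sec φ = 1/cos φ.
Along the parallel at 66°, map distances are exaggerated by k = sec 66° = 2.459.
True distance = 2770 / 2.459 = 2770 × cos 66° ≈ 1130 km.

1130 km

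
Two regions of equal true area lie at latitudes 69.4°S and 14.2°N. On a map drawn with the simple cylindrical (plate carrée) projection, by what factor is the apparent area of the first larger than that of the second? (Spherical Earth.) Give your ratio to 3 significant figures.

Plate carrée maps x = Rλ, y = Rφ. The meridian scale is h = 1 and the parallel scale is k = 1/cos φ = sec φ.
Areal scale at 69.4°: h·k = 1.000 × 2.842 = 2.842.
Areal scale at 14.2°: h·k = 1.000 × 1.032 = 1.032.
Ratio = 2.842/1.032 ≈ 2.76.

2.76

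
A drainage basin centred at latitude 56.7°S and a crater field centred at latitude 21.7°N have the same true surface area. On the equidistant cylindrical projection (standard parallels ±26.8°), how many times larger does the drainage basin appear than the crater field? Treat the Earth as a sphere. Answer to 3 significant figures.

With standard parallel φ₀ = 26.8°, the equirectangular projection gives x = Rλ cos φ₀, y = Rφ, so h = 1 and k = cos 26.8° / cos φ.
Areal scale at 56.7°: h·k = 1.000 × 1.626 = 1.626.
Areal scale at 21.7°: h·k = 1.000 × 0.9607 = 0.9607.
Ratio = 1.626/0.9607 ≈ 1.69.

1.69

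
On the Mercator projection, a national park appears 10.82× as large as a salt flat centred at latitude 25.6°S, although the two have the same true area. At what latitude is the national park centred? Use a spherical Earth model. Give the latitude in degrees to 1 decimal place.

74.1°

On Mercator, (apparent₁)/(apparent₂) = sec²φ₁ / sec²φ₂ when true areas are equal.
cos²φ₂ / cos²φ₁ = 10.82  ⇒  cos φ₁ = cos 25.6° / √10.82 = 0.9018/3.289 = 0.2742.
φ₁ = arccos(0.2742) ≈ 74.1°.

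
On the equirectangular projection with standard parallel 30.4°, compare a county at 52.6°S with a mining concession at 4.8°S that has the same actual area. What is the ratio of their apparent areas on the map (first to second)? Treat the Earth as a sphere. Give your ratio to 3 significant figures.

The equidistant cylindrical projection with φ₀ = 30.4° has h = 1 (meridians true) and k = cos φ₀ / cos φ along parallels.
Areal scale at 52.6°: h·k = 1.000 × 1.420 = 1.420.
Areal scale at 4.8°: h·k = 1.000 × 0.8655 = 0.8655.
Ratio = 1.420/0.8655 ≈ 1.64.

1.64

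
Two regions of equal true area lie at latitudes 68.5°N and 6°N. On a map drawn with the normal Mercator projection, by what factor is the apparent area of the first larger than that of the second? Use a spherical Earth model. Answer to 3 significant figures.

On Mercator, area is exaggerated by sec²φ = 1/cos²φ.
At 68.5°: sec²(68.5°) = 1/0.3665² = 7.445.
At 6°: sec²(6°) = 1/0.9945² = 1.011.
Ratio = 7.445/1.011 = cos²(6°)/cos²(68.5°) ≈ 7.36.

7.36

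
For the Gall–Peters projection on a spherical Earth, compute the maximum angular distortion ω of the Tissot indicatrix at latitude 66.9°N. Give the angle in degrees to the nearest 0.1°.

The Gall–Peters projection is cylindrical equal-area with φ₀ = 45°. For cylindrical equal-area with standard parallel φ₀, h = cos φ / cos φ₀ and k = cos φ₀ / cos φ, so h·k = 1.
At 66.9°: h = 0.5548, k = 1.802; principal scales a = 1.802, b = 0.5548.
sin(ω/2) = (a − b)/(a + b) = 1.247/2.357 = 0.5292, so ω = 2 arcsin(0.5292) ≈ 63.9°.

63.9°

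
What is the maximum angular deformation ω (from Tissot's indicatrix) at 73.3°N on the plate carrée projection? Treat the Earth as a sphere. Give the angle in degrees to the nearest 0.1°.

67.2°

Plate carrée maps x = Rλ, y = Rφ. The meridian scale is h = 1 and the parallel scale is k = 1/cos φ = sec φ.
At 73.3°: h = 1.000, k = 3.480; principal scales a = 3.480, b = 1.000.
sin(ω/2) = (a − b)/(a + b) = 2.480/4.480 = 0.5536, so ω = 2 arcsin(0.5536) ≈ 67.2°.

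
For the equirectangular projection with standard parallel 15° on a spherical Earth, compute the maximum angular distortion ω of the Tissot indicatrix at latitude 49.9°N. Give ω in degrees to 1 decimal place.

With standard parallel φ₀ = 15°, the equirectangular projection gives x = Rλ cos φ₀, y = Rφ, so h = 1 and k = cos 15° / cos φ.
At 49.9°: h = 1.000, k = 1.500; principal scales a = 1.500, b = 1.000.
sin(ω/2) = (a − b)/(a + b) = 0.4996/2.500 = 0.1999, so ω = 2 arcsin(0.1999) ≈ 23.1°.

23.1°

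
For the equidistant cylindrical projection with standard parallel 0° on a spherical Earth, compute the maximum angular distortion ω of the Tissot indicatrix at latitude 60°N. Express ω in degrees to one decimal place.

38.9°

In the plate carrée (x = Rλ, y = Rφ), meridians are true-scale (h = 1) and parallels are stretched by k = sec φ.
At 60°: h = 1.000, k = 2.000; principal scales a = 2.000, b = 1.000.
sin(ω/2) = (a − b)/(a + b) = 1.0000/3.000 = 0.3333, so ω = 2 arcsin(0.3333) ≈ 38.9°.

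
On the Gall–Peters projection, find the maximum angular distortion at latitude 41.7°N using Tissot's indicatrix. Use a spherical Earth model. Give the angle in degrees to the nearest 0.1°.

Gall–Peters is a cylindrical equal-area projection with standard parallels at ±45°. A cylindrical equal-area projection with standard parallel φ₀ has meridian scale h = cos φ / cos φ₀ and parallel scale k = cos φ₀ / cos φ (so areas are preserved, h·k = 1).
At 41.7°: h = 1.056, k = 0.9471; principal scales a = 1.056, b = 0.9471.
sin(ω/2) = (a − b)/(a + b) = 0.1089/2.003 = 0.05435, so ω = 2 arcsin(0.05435) ≈ 6.2°.

6.2°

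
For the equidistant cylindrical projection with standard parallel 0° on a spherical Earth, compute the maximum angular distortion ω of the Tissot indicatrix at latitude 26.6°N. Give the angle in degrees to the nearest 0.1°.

Plate carrée maps x = Rλ, y = Rφ. The meridian scale is h = 1 and the parallel scale is k = 1/cos φ = sec φ.
At 26.6°: h = 1.000, k = 1.118; principal scales a = 1.118, b = 1.000.
sin(ω/2) = (a − b)/(a + b) = 0.1184/2.118 = 0.05588, so ω = 2 arcsin(0.05588) ≈ 6.4°.

6.4°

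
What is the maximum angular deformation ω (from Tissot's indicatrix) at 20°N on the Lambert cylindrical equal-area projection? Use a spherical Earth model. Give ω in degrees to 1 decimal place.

The Lambert cylindrical equal-area projection is the cylindrical equal-area projection with its standard parallel at the equator (φ₀ = 0). A cylindrical equal-area projection with standard parallel φ₀ has meridian scale h = cos φ / cos φ₀ and parallel scale k = cos φ₀ / cos φ (so areas are preserved, h·k = 1).
At 20°: h = 0.9397, k = 1.064; principal scales a = 1.064, b = 0.9397.
sin(ω/2) = (a − b)/(a + b) = 0.1245/2.004 = 0.06212, so ω = 2 arcsin(0.06212) ≈ 7.1°.

7.1°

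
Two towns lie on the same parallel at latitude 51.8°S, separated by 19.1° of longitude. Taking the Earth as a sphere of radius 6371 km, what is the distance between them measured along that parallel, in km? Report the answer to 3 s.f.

1310 km

Arc length along a parallel = R cos φ · Δλ (with Δλ in radians).
= 6371 × cos 51.8° × (19.1° × π/180) = 6371 × 0.6184 × 0.3334 ≈ 1310 km.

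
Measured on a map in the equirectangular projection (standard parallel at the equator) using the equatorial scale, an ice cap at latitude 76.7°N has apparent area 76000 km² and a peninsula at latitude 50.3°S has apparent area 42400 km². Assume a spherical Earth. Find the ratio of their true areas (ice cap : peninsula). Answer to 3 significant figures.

On the plate carrée, areal scale = h·k = 1 × sec φ, so true area = apparent × cos φ.
True area of ice cap: 76000 × cos(76.7°) = 76000 × 0.2300 = 17480 km².
True area of peninsula: 42400 × cos(50.3°) = 42400 × 0.6388 = 27080 km².
Ratio = 17480 / 27080 ≈ 0.646.

0.646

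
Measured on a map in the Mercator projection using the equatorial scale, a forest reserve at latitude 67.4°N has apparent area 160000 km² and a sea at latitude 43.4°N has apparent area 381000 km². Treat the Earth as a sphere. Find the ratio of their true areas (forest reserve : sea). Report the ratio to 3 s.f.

Mercator's areal exaggeration is sec²φ; hence true area = (apparent area) · cos²φ.
True area of forest reserve: 160000 × cos²(67.4°) = 160000 × 0.1477 = 23630 km².
True area of sea: 381000 × cos²(43.4°) = 381000 × 0.5279 = 201100 km².
Ratio = 23630 / 201100 ≈ 0.117.

0.117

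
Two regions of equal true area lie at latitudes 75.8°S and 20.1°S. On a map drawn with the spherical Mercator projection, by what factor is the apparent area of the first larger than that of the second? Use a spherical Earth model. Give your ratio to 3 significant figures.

On Mercator, area is exaggerated by sec²φ = 1/cos²φ.
At 75.8°: sec²(75.8°) = 1/0.2453² = 16.62.
At 20.1°: sec²(20.1°) = 1/0.9391² = 1.134.
Ratio = 16.62/1.134 = cos²(20.1°)/cos²(75.8°) ≈ 14.7.

14.7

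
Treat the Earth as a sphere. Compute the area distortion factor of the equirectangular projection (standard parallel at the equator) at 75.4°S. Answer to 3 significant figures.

3.97

For the equirectangular projection with φ₀ = 0 (plate carrée), h = 1 along meridians and k = sec φ along parallels.
Areal scale = h·k = 1 × sec φ; at 75.4°, h = 1.000, k = 3.967, so h·k = 3.967.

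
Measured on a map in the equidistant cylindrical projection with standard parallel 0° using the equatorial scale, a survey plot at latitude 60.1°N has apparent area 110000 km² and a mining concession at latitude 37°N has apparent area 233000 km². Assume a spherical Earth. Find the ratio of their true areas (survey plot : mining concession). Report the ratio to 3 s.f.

Plate carrée has h = 1 and k = sec φ, giving areal scale sec φ; true area = (apparent area) · cos φ.
True area of survey plot: 110000 × cos(60.1°) = 110000 × 0.4985 = 54830 km².
True area of mining concession: 233000 × cos(37°) = 233000 × 0.7986 = 186100 km².
Ratio = 54830 / 186100 ≈ 0.295.

0.295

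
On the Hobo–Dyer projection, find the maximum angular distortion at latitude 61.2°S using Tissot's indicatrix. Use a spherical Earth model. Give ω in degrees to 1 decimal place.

54.9°

The Hobo–Dyer projection is cylindrical equal-area with φ₀ = 37.5°. A cylindrical equal-area projection with standard parallel φ₀ has meridian scale h = cos φ / cos φ₀ and parallel scale k = cos φ₀ / cos φ (so areas are preserved, h·k = 1).
At 61.2°: h = 0.6072, k = 1.647; principal scales a = 1.647, b = 0.6072.
sin(ω/2) = (a − b)/(a + b) = 1.040/2.254 = 0.4612, so ω = 2 arcsin(0.4612) ≈ 54.9°.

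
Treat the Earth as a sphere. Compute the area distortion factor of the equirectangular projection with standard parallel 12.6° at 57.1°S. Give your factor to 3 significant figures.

With standard parallel φ₀ = 12.6°, the equirectangular projection gives x = Rλ cos φ₀, y = Rφ, so h = 1 and k = cos 12.6° / cos φ.
Areal scale = h·k = 1 × cos φ₀ / cos φ; at 57.1°, h = 1.000, k = 1.797, so h·k = 1.797.

1.80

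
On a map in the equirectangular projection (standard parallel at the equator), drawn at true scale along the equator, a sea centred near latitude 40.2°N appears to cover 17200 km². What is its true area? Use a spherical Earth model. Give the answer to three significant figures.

For the equirectangular projection with φ₀ = 0 (plate carrée), h = 1 along meridians and k = sec φ along parallels.
Areal scale = h·k = 1 × sec φ; at 40.2°, h = 1.000, k = 1.309, so h·k = 1.309.
True area = apparent / (areal scale) = 17200 / 1.309 ≈ 13100 km².

13100 km²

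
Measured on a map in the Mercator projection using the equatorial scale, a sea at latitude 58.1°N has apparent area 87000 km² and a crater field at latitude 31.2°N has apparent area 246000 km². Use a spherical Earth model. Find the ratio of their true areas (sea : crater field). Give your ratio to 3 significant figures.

0.135

Since Mercator area scale is 1/cos²φ, the true area equals the apparent area multiplied by cos²φ.
True area of sea: 87000 × cos²(58.1°) = 87000 × 0.2792 = 24290 km².
True area of crater field: 246000 × cos²(31.2°) = 246000 × 0.7316 = 180000 km².
Ratio = 24290 / 180000 ≈ 0.135.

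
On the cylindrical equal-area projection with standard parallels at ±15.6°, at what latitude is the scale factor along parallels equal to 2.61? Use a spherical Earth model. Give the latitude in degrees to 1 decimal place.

68.3°

Cylindrical equal-area (φ₀ = 15.6°): h = cos φ / cos 15.6° along meridians, k = cos 15.6° / cos φ along parallels; h·k = 1.
k = cos φ₀ / cos φ = 2.61  ⇒  cos φ = cos 15.6° / 2.61 = 0.3690.
φ = arccos(0.3690) ≈ 68.3°.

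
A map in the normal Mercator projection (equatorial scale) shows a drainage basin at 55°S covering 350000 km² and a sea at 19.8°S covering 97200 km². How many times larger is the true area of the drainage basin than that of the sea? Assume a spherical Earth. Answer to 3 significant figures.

Since Mercator area scale is 1/cos²φ, the true area equals the apparent area multiplied by cos²φ.
True area of drainage basin: 350000 × cos²(55°) = 350000 × 0.3290 = 115100 km².
True area of sea: 97200 × cos²(19.8°) = 97200 × 0.8853 = 86050 km².
Ratio = 115100 / 86050 ≈ 1.34.

1.34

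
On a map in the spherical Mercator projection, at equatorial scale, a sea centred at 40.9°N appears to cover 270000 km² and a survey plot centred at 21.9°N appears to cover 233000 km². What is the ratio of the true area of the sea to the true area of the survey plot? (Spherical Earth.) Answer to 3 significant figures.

Since Mercator area scale is 1/cos²φ, the true area equals the apparent area multiplied by cos²φ.
True area of sea: 270000 × cos²(40.9°) = 270000 × 0.5713 = 154300 km².
True area of survey plot: 233000 × cos²(21.9°) = 233000 × 0.8609 = 200600 km².
Ratio = 154300 / 200600 ≈ 0.769.

0.769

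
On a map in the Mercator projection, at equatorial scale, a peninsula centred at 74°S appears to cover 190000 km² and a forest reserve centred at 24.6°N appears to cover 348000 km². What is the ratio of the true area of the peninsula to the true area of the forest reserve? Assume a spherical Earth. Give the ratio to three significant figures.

0.0502

Since Mercator area scale is 1/cos²φ, the true area equals the apparent area multiplied by cos²φ.
True area of peninsula: 190000 × cos²(74°) = 190000 × 0.07598 = 14440 km².
True area of forest reserve: 348000 × cos²(24.6°) = 348000 × 0.8267 = 287700 km².
Ratio = 14440 / 287700 ≈ 0.0502.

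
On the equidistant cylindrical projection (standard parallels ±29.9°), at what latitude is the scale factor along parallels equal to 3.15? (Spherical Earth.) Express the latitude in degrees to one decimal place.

In the equirectangular projection with standard parallel φ₀ = 29.9° (x = Rλ cos φ₀, y = Rφ), meridians are true-scale (h = 1) and the parallel scale is k = cos φ₀ / cos φ.
k = cos φ₀ / cos φ = 3.15  ⇒  cos φ = cos 29.9° / 3.15 = 0.2752.
φ = arccos(0.2752) ≈ 74.0°.

74.0°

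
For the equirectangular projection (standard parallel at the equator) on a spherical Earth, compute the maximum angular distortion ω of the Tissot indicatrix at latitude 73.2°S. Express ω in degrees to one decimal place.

66.9°

Plate carrée maps x = Rλ, y = Rφ. The meridian scale is h = 1 and the parallel scale is k = 1/cos φ = sec φ.
At 73.2°: h = 1.000, k = 3.460; principal scales a = 3.460, b = 1.000.
sin(ω/2) = (a − b)/(a + b) = 2.460/4.460 = 0.5516, so ω = 2 arcsin(0.5516) ≈ 66.9°.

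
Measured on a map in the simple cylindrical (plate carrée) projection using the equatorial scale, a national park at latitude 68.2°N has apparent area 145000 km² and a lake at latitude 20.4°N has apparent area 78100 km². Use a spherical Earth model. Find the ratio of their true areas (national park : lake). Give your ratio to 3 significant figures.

0.736

Plate carrée has h = 1 and k = sec φ, giving areal scale sec φ; true area = (apparent area) · cos φ.
True area of national park: 145000 × cos(68.2°) = 145000 × 0.3714 = 53850 km².
True area of lake: 78100 × cos(20.4°) = 78100 × 0.9373 = 73200 km².
Ratio = 53850 / 73200 ≈ 0.736.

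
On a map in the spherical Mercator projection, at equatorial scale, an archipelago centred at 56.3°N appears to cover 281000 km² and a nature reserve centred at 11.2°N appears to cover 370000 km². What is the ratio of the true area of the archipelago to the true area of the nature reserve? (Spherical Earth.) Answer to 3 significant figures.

0.243

Since Mercator area scale is 1/cos²φ, the true area equals the apparent area multiplied by cos²φ.
True area of archipelago: 281000 × cos²(56.3°) = 281000 × 0.3079 = 86510 km².
True area of nature reserve: 370000 × cos²(11.2°) = 370000 × 0.9623 = 356000 km².
Ratio = 86510 / 356000 ≈ 0.243.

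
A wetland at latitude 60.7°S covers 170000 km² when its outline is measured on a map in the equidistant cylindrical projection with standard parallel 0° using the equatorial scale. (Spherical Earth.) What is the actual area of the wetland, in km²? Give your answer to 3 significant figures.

For the equirectangular projection with φ₀ = 0 (plate carrée), h = 1 along meridians and k = sec φ along parallels.
Areal scale = h·k = 1 × sec φ; at 60.7°, h = 1.000, k = 2.043, so h·k = 2.043.
True area = apparent / (areal scale) = 170000 / 2.043 ≈ 83200 km².

83200 km²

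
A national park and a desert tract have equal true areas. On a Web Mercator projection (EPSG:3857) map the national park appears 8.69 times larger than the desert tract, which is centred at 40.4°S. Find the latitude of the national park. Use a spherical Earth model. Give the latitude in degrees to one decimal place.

75.0°

For equal true areas on Mercator, apparent areas scale as sec²φ, so the ratio is cos²φ₂ / cos²φ₁.
cos²φ₂ / cos²φ₁ = 8.69  ⇒  cos φ₁ = cos 40.4° / √8.69 = 0.7615/2.948 = 0.2583.
φ₁ = arccos(0.2583) ≈ 75.0°.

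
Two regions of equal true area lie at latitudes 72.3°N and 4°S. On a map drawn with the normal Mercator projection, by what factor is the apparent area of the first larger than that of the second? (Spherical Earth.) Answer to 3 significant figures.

Mercator is conformal with k = sec φ, so areal scale = k² = sec²φ.
At 72.3°: sec²(72.3°) = 1/0.3040² = 10.82.
At 4°: sec²(4°) = 1/0.9976² = 1.005.
Ratio = 10.82/1.005 = cos²(4°)/cos²(72.3°) ≈ 10.8.

10.8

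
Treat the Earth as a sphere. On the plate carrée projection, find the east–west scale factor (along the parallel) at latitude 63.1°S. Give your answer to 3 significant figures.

2.21

Plate carrée maps x = Rλ, y = Rφ. The meridian scale is h = 1 and the parallel scale is k = 1/cos φ = sec φ.
k = 1/cos 63.1° = 1/0.4524 = 2.210.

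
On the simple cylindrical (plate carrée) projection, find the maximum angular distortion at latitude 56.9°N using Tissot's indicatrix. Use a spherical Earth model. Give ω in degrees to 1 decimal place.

34.1°

In the plate carrée (x = Rλ, y = Rφ), meridians are true-scale (h = 1) and parallels are stretched by k = sec φ.
At 56.9°: h = 1.000, k = 1.831; principal scales a = 1.831, b = 1.000.
sin(ω/2) = (a − b)/(a + b) = 0.8312/2.831 = 0.2936, so ω = 2 arcsin(0.2936) ≈ 34.1°.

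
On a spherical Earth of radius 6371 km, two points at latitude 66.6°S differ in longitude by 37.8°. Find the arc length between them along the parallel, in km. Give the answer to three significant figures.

1670 km

Arc length along a parallel = R cos φ · Δλ (with Δλ in radians).
= 6371 × cos 66.6° × (37.8° × π/180) = 6371 × 0.3971 × 0.6597 ≈ 1670 km.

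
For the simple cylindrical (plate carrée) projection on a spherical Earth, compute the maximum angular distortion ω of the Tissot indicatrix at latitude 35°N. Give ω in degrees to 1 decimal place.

11.4°

Plate carrée maps x = Rλ, y = Rφ. The meridian scale is h = 1 and the parallel scale is k = 1/cos φ = sec φ.
At 35°: h = 1.000, k = 1.221; principal scales a = 1.221, b = 1.000.
sin(ω/2) = (a − b)/(a + b) = 0.2208/2.221 = 0.09941, so ω = 2 arcsin(0.09941) ≈ 11.4°.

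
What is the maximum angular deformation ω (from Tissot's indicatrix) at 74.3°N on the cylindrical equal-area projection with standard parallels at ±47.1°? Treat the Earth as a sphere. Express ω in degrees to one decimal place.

93.3°

Cylindrical equal-area (φ₀ = 47.1°): h = cos φ / cos 47.1° along meridians, k = cos 47.1° / cos φ along parallels; h·k = 1.
At 74.3°: h = 0.3975, k = 2.516; principal scales a = 2.516, b = 0.3975.
sin(ω/2) = (a − b)/(a + b) = 2.118/2.913 = 0.7271, so ω = 2 arcsin(0.7271) ≈ 93.3°.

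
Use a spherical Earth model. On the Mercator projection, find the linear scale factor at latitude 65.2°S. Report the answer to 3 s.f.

For Mercator, h = k = sec φ (a conformal cylindrical projection has a single point scale, 1/cos φ).
k = 1/cos 65.2° = 1/0.4195 = 2.384.

2.38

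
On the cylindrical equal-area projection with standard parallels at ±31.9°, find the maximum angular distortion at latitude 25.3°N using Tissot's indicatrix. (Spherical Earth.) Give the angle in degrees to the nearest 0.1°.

A cylindrical equal-area projection with standard parallel φ₀ has meridian scale h = cos φ / cos φ₀ and parallel scale k = cos φ₀ / cos φ (so areas are preserved, h·k = 1).
At 25.3°: h = 1.065, k = 0.9390; principal scales a = 1.065, b = 0.9390.
sin(ω/2) = (a − b)/(a + b) = 0.1259/2.004 = 0.06281, so ω = 2 arcsin(0.06281) ≈ 7.2°.

7.2°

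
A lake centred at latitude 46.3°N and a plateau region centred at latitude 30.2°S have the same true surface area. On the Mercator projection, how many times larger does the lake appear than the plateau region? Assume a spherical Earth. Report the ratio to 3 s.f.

Mercator is conformal with k = sec φ, so areal scale = k² = sec²φ.
At 46.3°: sec²(46.3°) = 1/0.6909² = 2.095.
At 30.2°: sec²(30.2°) = 1/0.8643² = 1.339.
Ratio = 2.095/1.339 = cos²(30.2°)/cos²(46.3°) ≈ 1.56.

1.56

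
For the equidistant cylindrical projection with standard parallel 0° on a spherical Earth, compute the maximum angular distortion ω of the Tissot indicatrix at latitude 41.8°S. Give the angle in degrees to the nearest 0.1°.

For the equirectangular projection with φ₀ = 0 (plate carrée), h = 1 along meridians and k = sec φ along parallels.
At 41.8°: h = 1.000, k = 1.341; principal scales a = 1.341, b = 1.000.
sin(ω/2) = (a − b)/(a + b) = 0.3414/2.341 = 0.1458, so ω = 2 arcsin(0.1458) ≈ 16.8°.

16.8°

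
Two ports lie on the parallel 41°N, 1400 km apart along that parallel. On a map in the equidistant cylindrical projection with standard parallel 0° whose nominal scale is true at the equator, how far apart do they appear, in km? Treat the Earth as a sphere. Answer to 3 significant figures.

For the equirectangular projection with φ₀ = 0 (plate carrée), h = 1 along meridians and k = sec φ along parallels.
Along the parallel, k = sec 41° = 1/0.7547 = 1.325.
Map distance = 1400 × 1.325 ≈ 1860 km.

1860 km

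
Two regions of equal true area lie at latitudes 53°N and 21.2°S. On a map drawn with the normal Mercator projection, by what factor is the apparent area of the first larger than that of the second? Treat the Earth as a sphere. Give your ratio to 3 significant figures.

Mercator areal scale is sec²φ.
At 53°: sec²(53°) = 1/0.6018² = 2.761.
At 21.2°: sec²(21.2°) = 1/0.9323² = 1.150.
Ratio = 2.761/1.150 = cos²(21.2°)/cos²(53°) ≈ 2.40.

2.40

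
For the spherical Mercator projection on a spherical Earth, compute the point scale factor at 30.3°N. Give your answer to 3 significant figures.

1.16

For Mercator, h = k = sec φ (a conformal cylindrical projection has a single point scale, 1/cos φ).
k = 1/cos 30.3° = 1/0.8634 = 1.158.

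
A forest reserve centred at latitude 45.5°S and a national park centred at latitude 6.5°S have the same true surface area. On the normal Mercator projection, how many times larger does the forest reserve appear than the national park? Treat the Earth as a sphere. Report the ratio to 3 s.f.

Mercator is conformal with k = sec φ, so areal scale = k² = sec²φ.
At 45.5°: sec²(45.5°) = 1/0.7009² = 2.036.
At 6.5°: sec²(6.5°) = 1/0.9936² = 1.013.
Ratio = 2.036/1.013 = cos²(6.5°)/cos²(45.5°) ≈ 2.01.

2.01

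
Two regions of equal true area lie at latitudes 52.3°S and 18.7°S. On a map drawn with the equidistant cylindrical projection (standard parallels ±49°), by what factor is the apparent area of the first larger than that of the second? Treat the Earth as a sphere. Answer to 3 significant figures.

In the equirectangular projection with standard parallel φ₀ = 49° (x = Rλ cos φ₀, y = Rφ), meridians are true-scale (h = 1) and the parallel scale is k = cos φ₀ / cos φ.
Areal scale at 52.3°: h·k = 1.000 × 1.073 = 1.073.
Areal scale at 18.7°: h·k = 1.000 × 0.6926 = 0.6926.
Ratio = 1.073/0.6926 ≈ 1.55.

1.55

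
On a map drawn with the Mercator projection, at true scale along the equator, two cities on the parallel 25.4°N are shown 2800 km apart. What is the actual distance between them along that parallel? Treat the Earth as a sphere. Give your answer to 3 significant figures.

The Mercator projection is conformal; its linear scale factor is the same in every direction and equals sec φ = 1/cos φ.
Along the parallel at 25.4°, map distances are exaggerated by k = sec 25.4° = 1.107.
True distance = 2800 / 1.107 = 2800 × cos 25.4° ≈ 2530 km.

2530 km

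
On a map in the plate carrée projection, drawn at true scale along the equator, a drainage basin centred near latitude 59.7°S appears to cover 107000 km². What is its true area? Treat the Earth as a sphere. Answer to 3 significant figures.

54000 km²

In the plate carrée (x = Rλ, y = Rφ), meridians are true-scale (h = 1) and parallels are stretched by k = sec φ.
Areal scale = h·k = 1 × sec φ; at 59.7°, h = 1.000, k = 1.982, so h·k = 1.982.
True area = apparent / (areal scale) = 107000 / 1.982 ≈ 54000 km².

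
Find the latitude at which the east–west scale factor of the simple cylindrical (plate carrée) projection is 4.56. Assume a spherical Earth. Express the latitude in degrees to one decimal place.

Plate carrée: h = 1, k = sec φ along parallels.
sec φ = 4.56  ⇒  cos φ = 0.2193  ⇒  φ ≈ 77.3°.

77.3°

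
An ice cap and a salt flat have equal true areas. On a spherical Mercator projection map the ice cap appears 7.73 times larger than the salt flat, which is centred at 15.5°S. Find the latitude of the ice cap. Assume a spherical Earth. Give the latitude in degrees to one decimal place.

69.7°

On Mercator, (apparent₁)/(apparent₂) = sec²φ₁ / sec²φ₂ when true areas are equal.
cos²φ₂ / cos²φ₁ = 7.73  ⇒  cos φ₁ = cos 15.5° / √7.73 = 0.9636/2.780 = 0.3466.
φ₁ = arccos(0.3466) ≈ 69.7°.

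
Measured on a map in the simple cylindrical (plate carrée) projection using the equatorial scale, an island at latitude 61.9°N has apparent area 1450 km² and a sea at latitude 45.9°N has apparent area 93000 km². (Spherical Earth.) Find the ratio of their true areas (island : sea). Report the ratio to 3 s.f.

On the plate carrée, areal scale = h·k = 1 × sec φ, so true area = apparent × cos φ.
True area of island: 1450 × cos(61.9°) = 1450 × 0.4710 = 683.0 km².
True area of sea: 93000 × cos(45.9°) = 93000 × 0.6959 = 64720 km².
Ratio = 683.0 / 64720 ≈ 0.0106.

0.0106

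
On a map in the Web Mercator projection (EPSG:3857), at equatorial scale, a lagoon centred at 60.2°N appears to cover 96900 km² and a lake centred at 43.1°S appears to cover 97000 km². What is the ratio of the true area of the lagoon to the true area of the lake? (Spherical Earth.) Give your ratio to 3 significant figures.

0.463

Since Mercator area scale is 1/cos²φ, the true area equals the apparent area multiplied by cos²φ.
True area of lagoon: 96900 × cos²(60.2°) = 96900 × 0.2470 = 23930 km².
True area of lake: 97000 × cos²(43.1°) = 97000 × 0.5331 = 51710 km².
Ratio = 23930 / 51710 ≈ 0.463.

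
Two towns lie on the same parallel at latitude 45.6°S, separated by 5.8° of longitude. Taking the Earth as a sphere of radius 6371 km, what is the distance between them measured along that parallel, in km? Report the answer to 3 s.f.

Arc length along a parallel = R cos φ · Δλ (with Δλ in radians).
= 6371 × cos 45.6° × (5.8° × π/180) = 6371 × 0.6997 × 0.1012 ≈ 451 km.

451 km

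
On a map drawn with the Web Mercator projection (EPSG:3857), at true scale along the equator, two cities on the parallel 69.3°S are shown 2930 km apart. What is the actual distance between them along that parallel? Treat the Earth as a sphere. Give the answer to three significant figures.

1040 km

Mercator is conformal, so the point scale is isotropic: h = k = sec φ = 1/cos φ.
Along the parallel at 69.3°, map distances are exaggerated by k = sec 69.3° = 2.829.
True distance = 2930 / 2.829 = 2930 × cos 69.3° ≈ 1040 km.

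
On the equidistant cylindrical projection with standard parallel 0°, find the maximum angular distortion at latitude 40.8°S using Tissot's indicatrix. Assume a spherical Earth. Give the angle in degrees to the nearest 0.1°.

Plate carrée maps x = Rλ, y = Rφ. The meridian scale is h = 1 and the parallel scale is k = 1/cos φ = sec φ.
At 40.8°: h = 1.000, k = 1.321; principal scales a = 1.321, b = 1.000.
sin(ω/2) = (a − b)/(a + b) = 0.3210/2.321 = 0.1383, so ω = 2 arcsin(0.1383) ≈ 15.9°.

15.9°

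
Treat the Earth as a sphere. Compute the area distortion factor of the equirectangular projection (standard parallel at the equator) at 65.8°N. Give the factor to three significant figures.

2.44

For the equirectangular projection with φ₀ = 0 (plate carrée), h = 1 along meridians and k = sec φ along parallels.
Areal scale = h·k = 1 × sec φ; at 65.8°, h = 1.000, k = 2.439, so h·k = 2.439.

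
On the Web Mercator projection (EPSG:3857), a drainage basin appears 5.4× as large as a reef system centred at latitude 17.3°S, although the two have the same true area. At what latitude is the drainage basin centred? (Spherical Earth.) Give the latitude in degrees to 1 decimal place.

For equal true areas on Mercator, apparent areas scale as sec²φ, so the ratio is cos²φ₂ / cos²φ₁.
cos²φ₂ / cos²φ₁ = 5.4  ⇒  cos φ₁ = cos 17.3° / √5.4 = 0.9548/2.324 = 0.4109.
φ₁ = arccos(0.4109) ≈ 65.7°.

65.7°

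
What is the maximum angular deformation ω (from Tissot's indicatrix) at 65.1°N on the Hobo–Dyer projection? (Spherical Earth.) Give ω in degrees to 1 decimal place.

The Hobo–Dyer projection is cylindrical equal-area with φ₀ = 37.5°. A cylindrical equal-area projection with standard parallel φ₀ has meridian scale h = cos φ / cos φ₀ and parallel scale k = cos φ₀ / cos φ (so areas are preserved, h·k = 1).
At 65.1°: h = 0.5307, k = 1.884; principal scales a = 1.884, b = 0.5307.
sin(ω/2) = (a − b)/(a + b) = 1.354/2.415 = 0.5605, so ω = 2 arcsin(0.5605) ≈ 68.2°.

68.2°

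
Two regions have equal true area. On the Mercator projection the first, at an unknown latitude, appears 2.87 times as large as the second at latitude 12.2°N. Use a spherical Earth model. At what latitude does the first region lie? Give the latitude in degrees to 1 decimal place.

54.8°

For equal true areas on Mercator, apparent areas scale as sec²φ, so the ratio is cos²φ₂ / cos²φ₁.
cos²φ₂ / cos²φ₁ = 2.87  ⇒  cos φ₁ = cos 12.2° / √2.87 = 0.9774/1.694 = 0.5770.
φ₁ = arccos(0.5770) ≈ 54.8°.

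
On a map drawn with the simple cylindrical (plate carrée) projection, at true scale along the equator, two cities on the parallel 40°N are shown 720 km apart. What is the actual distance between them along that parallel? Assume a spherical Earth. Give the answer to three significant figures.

552 km

For the equirectangular projection with φ₀ = 0 (plate carrée), h = 1 along meridians and k = sec φ along parallels.
Along the parallel at 40°, map distances are exaggerated by k = sec 40° = 1.305.
True distance = 720 / 1.305 = 720 × cos 40° ≈ 552 km.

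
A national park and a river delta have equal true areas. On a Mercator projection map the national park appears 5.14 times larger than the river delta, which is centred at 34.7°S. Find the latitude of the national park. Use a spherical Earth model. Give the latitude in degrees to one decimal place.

68.7°

For equal true areas on Mercator, apparent areas scale as sec²φ, so the ratio is cos²φ₂ / cos²φ₁.
cos²φ₂ / cos²φ₁ = 5.14  ⇒  cos φ₁ = cos 34.7° / √5.14 = 0.8221/2.267 = 0.3626.
φ₁ = arccos(0.3626) ≈ 68.7°.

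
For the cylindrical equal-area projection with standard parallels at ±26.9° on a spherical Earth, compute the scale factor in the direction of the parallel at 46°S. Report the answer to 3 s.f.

A cylindrical equal-area projection with standard parallel φ₀ has meridian scale h = cos φ / cos φ₀ and parallel scale k = cos φ₀ / cos φ (so areas are preserved, h·k = 1).
k = cos 26.9° / cos 46° = 0.8918/0.6947 = 1.284.

1.28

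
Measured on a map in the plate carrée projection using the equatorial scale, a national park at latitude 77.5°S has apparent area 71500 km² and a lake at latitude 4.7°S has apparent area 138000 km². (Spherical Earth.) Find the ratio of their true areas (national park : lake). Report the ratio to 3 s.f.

Plate carrée has h = 1 and k = sec φ, giving areal scale sec φ; true area = (apparent area) · cos φ.
True area of national park: 71500 × cos(77.5°) = 71500 × 0.2164 = 15480 km².
True area of lake: 138000 × cos(4.7°) = 138000 × 0.9966 = 137500 km².
Ratio = 15480 / 137500 ≈ 0.113.

0.113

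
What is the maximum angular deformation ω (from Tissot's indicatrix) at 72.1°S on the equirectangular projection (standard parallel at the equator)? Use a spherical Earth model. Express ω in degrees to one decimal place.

64.0°

Plate carrée maps x = Rλ, y = Rφ. The meridian scale is h = 1 and the parallel scale is k = 1/cos φ = sec φ.
At 72.1°: h = 1.000, k = 3.254; principal scales a = 3.254, b = 1.000.
sin(ω/2) = (a − b)/(a + b) = 2.254/4.254 = 0.5298, so ω = 2 arcsin(0.5298) ≈ 64.0°.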